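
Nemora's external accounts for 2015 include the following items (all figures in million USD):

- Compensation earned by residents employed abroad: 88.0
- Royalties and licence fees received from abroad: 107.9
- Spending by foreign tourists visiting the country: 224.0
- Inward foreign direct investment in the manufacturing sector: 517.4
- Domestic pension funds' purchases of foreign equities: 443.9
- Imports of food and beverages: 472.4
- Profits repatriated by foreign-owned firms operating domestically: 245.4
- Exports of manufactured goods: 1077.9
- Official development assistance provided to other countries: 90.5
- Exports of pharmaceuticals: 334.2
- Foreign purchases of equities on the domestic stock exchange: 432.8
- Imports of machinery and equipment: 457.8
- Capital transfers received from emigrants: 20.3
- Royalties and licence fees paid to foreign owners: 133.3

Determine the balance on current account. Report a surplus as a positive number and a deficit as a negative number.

Goods: 334.2 - 457.8 + 1077.9 - 472.4 = 481.9
Services: 224.0 - 133.3 + 107.9 = 198.6
Primary income: 88.0 - 245.4 = -157.4
Secondary income: -90.5
Current account = 481.9 + 198.6 + (-157.4) + (-90.5) = 432.6
(Excluded from the current account — financial account: inward foreign direct investment in the manufacturing sector 517.4, domestic pension funds' purchases of foreign equities 443.9, foreign purchases of equities on the domestic stock exchange 432.8; capital account: capital transfers received from emigrants 20.3.)

432.6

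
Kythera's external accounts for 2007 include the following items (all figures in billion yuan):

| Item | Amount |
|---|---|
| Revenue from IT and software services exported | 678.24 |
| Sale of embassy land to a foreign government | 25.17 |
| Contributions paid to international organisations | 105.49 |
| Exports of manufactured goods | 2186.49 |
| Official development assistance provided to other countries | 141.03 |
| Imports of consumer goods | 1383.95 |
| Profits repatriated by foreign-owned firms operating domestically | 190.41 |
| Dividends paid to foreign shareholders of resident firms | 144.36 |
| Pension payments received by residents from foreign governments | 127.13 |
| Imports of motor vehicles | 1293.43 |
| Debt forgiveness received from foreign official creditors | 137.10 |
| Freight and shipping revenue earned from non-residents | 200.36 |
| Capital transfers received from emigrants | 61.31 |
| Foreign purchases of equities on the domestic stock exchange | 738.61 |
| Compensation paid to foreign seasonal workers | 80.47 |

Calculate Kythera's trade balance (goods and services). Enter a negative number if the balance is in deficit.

387.71

Goods: -1293.43 + 2186.49 - 1383.95 = -490.89
Services: 200.36 + 678.24 = 878.60
Trade balance = -490.89 + 878.60 = 387.71
(Excluded from the trade balance — capital account: sale of embassy land to a foreign government 25.17, debt forgiveness received from foreign official creditors 137.10, capital transfers received from emigrants 61.31; secondary income: contributions paid to international organisations 105.49, official development assistance provided to other countries 141.03, pension payments received by residents from foreign governments 127.13; primary income: profits repatriated by foreign-owned firms operating domestically 190.41, dividends paid to foreign shareholders of resident firms 144.36, compensation paid to foreign seasonal workers 80.47; financial account: foreign purchases of equities on the domestic stock exchange 738.61.)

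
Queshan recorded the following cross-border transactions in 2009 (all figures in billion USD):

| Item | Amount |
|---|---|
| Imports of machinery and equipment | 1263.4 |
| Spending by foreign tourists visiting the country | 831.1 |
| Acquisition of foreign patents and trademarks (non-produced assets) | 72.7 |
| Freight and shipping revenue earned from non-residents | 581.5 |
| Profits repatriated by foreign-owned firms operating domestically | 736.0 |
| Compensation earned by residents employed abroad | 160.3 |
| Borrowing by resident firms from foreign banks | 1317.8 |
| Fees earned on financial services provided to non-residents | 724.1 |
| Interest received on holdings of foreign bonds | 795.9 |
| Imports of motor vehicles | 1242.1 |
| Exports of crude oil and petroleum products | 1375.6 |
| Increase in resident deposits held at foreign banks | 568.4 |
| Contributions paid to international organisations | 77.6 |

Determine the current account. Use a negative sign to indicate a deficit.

Goods: -1242.1 + 1375.6 - 1263.4 = -1129.9
Services: 724.1 + 831.1 + 581.5 = 2136.7
Primary income: 160.3 + 795.9 - 736.0 = 220.2
Secondary income: -77.6
Current account = (-1129.9) + 2136.7 + 220.2 + (-77.6) = 1149.4
(Excluded from the current account — capital account: acquisition of foreign patents and trademarks (non-produced assets) 72.7; financial account: borrowing by resident firms from foreign banks 1317.8, increase in resident deposits held at foreign banks 568.4.)

1149.4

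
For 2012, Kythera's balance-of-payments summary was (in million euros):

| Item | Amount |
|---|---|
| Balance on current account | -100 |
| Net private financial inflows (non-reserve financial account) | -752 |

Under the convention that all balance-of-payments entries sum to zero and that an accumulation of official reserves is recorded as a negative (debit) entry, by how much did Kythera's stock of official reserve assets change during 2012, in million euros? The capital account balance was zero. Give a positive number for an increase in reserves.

Official reserve transactions balance = -((-100) + (-752)) = 852
An accumulation of reserves is recorded as a debit (negative entry), so the change in the stock of reserves is the negative of that balance.
Change in official reserves = -(852) = -852

-852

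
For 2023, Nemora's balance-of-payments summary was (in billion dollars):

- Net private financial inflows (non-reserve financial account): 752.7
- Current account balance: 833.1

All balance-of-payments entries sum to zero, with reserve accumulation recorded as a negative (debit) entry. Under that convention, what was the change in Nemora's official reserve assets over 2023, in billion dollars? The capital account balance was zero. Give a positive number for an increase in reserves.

Official reserve transactions balance = -(833.1 + 752.7) = -1585.8
An accumulation of reserves is recorded as a debit (negative entry), so the change in the stock of reserves is the negative of that balance.
Change in official reserves = -(-1585.8) = 1585.8

1585.8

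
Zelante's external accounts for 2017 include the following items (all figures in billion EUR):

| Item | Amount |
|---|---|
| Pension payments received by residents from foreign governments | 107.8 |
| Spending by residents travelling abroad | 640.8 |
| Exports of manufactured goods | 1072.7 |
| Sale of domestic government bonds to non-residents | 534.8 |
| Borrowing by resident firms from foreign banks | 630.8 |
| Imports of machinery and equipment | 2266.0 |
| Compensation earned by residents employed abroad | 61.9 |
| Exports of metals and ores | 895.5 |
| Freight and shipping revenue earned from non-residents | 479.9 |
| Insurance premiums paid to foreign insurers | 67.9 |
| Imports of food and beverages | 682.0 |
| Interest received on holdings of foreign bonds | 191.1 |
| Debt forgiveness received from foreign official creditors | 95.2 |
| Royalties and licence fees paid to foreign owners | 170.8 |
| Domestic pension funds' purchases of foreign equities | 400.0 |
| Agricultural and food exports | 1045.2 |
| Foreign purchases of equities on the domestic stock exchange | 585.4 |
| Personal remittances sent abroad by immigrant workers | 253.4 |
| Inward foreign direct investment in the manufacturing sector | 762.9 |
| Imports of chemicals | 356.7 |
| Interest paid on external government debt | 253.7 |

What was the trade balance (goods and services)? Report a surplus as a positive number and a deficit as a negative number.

-690.9

Goods: 1045.2 - 682.0 - 356.7 + 895.5 - 2266.0 + 1072.7 = -291.3
Services: -170.8 - 67.9 + 479.9 - 640.8 = -399.6
Trade balance = -291.3 + (-399.6) = -690.9
(Excluded from the trade balance — secondary income: pension payments received by residents from foreign governments 107.8, personal remittances sent abroad by immigrant workers 253.4; financial account: sale of domestic government bonds to non-residents 534.8, borrowing by resident firms from foreign banks 630.8, domestic pension funds' purchases of foreign equities 400.0, foreign purchases of equities on the domestic stock exchange 585.4, inward foreign direct investment in the manufacturing sector 762.9; primary income: compensation earned by residents employed abroad 61.9, interest received on holdings of foreign bonds 191.1, interest paid on external government debt 253.7; capital account: debt forgiveness received from foreign official creditors 95.2.)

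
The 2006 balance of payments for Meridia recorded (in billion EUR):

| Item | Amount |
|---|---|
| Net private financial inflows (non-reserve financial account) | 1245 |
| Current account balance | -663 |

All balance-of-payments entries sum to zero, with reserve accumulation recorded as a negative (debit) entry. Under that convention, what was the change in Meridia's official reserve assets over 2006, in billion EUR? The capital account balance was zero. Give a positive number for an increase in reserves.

Official reserve transactions balance = -((-663) + 1245) = -582
An accumulation of reserves is recorded as a debit (negative entry), so the change in the stock of reserves is the negative of that balance.
Change in official reserves = -(-582) = 582

582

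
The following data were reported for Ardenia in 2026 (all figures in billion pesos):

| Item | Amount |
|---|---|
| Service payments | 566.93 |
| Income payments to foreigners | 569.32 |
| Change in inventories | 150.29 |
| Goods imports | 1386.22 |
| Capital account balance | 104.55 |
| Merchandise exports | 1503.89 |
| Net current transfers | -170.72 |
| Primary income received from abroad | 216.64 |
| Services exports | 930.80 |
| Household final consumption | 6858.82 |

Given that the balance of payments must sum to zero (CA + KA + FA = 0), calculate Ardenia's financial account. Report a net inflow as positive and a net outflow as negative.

Goods balance = 1503.89 - 1386.22 = 117.67
Services balance = 930.80 - 566.93 = 363.87
Trade balance (goods + services) = 117.67 + 363.87 = 481.54
Net primary income = 216.64 - 569.32 = -352.68
Net secondary income = -170.72
Current account = 481.54 + (-352.68) + (-170.72) = -41.86
Financial account = -(-41.86 + 104.55) = -62.69

-62.69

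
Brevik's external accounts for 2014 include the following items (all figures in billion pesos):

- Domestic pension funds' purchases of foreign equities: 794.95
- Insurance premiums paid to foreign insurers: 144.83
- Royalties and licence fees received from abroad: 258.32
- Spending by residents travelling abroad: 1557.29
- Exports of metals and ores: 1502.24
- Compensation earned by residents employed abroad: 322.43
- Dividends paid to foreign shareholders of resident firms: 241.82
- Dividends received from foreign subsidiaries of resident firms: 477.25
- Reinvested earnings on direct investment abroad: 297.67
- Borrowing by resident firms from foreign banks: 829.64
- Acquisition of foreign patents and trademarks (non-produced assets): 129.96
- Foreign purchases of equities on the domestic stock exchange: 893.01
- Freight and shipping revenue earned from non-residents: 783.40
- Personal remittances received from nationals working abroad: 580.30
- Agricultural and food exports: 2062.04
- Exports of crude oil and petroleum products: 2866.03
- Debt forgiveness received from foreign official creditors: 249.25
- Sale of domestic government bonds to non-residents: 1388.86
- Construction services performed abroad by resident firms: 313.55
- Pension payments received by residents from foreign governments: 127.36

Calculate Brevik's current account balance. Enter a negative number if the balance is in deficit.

7646.65

Goods: 2866.03 + 1502.24 + 2062.04 = 6430.31
Services: -144.83 - 1557.29 + 258.32 + 783.40 + 313.55 = -346.85
Primary income: -241.82 + 297.67 + 322.43 + 477.25 = 855.53
Secondary income: 580.30 + 127.36 = 707.66
Current account = 6430.31 + (-346.85) + 855.53 + 707.66 = 7646.65
(Excluded from the current account — financial account: domestic pension funds' purchases of foreign equities 794.95, borrowing by resident firms from foreign banks 829.64, foreign purchases of equities on the domestic stock exchange 893.01, sale of domestic government bonds to non-residents 1388.86; capital account: acquisition of foreign patents and trademarks (non-produced assets) 129.96, debt forgiveness received from foreign official creditors 249.25.)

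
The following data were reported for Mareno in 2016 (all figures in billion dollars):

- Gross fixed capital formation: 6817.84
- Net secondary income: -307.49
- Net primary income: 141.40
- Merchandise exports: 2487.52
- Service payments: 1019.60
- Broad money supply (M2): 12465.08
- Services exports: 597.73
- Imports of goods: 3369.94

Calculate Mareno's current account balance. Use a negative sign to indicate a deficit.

-1470.38

Goods balance = 2487.52 - 3369.94 = -882.42
Services balance = 597.73 - 1019.60 = -421.87
Trade balance (goods + services) = -882.42 + (-421.87) = -1304.29
Net primary income = 141.40
Net secondary income = -307.49
Current account = -1304.29 + 141.40 + (-307.49) = -1470.38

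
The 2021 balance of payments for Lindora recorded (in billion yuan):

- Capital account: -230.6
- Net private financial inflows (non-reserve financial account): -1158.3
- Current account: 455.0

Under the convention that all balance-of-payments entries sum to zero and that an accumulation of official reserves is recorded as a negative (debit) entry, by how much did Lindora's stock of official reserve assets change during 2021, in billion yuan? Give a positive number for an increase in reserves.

-933.9

Official reserve transactions balance = -(455.0 + (-230.6) + (-1158.3)) = 933.9
An accumulation of reserves is recorded as a debit (negative entry), so the change in the stock of reserves is the negative of that balance.
Change in official reserves = -(933.9) = -933.9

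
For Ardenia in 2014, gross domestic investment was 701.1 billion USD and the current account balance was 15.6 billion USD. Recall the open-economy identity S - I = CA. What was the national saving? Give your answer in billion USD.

S - I = CA (net lending to the rest of the world).
S = I + CA = 701.1 + 15.6 = 716.7

716.7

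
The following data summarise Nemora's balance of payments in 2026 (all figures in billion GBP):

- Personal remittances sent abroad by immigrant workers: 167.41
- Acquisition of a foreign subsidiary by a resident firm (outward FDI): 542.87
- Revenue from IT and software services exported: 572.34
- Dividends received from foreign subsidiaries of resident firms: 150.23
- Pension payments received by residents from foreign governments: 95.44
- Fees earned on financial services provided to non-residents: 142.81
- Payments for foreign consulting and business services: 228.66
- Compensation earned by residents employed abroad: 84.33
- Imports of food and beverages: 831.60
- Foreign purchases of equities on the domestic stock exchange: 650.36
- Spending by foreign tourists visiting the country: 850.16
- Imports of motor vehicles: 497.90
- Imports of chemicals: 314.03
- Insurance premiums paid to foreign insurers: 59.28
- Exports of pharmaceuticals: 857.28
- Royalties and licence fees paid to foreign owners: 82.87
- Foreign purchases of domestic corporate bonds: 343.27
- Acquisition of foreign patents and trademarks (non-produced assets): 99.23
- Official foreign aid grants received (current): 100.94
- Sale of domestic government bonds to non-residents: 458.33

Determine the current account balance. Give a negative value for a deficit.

Goods: -831.60 - 497.90 + 857.28 - 314.03 = -786.25
Services: 142.81 - 228.66 - 82.87 + 572.34 - 59.28 + 850.16 = 1194.50
Primary income: 84.33 + 150.23 = 234.56
Secondary income: 95.44 + 100.94 - 167.41 = 28.97
Current account = (-786.25) + 1194.50 + 234.56 + 28.97 = 671.78
(Excluded from the current account — financial account: acquisition of a foreign subsidiary by a resident firm (outward FDI) 542.87, foreign purchases of equities on the domestic stock exchange 650.36, foreign purchases of domestic corporate bonds 343.27, sale of domestic government bonds to non-residents 458.33; capital account: acquisition of foreign patents and trademarks (non-produced assets) 99.23.)

671.78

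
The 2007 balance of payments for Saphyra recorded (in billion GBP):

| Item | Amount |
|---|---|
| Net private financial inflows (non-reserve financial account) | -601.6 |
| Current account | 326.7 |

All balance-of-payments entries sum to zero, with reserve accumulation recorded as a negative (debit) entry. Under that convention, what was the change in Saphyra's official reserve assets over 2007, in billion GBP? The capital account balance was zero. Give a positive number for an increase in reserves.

-274.9

Official reserve transactions balance = -(326.7 + (-601.6)) = 274.9
An accumulation of reserves is recorded as a debit (negative entry), so the change in the stock of reserves is the negative of that balance.
Change in official reserves = -(274.9) = -274.9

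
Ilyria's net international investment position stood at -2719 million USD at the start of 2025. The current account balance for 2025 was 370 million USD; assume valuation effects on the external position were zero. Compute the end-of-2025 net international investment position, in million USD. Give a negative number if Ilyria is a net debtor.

With no valuation effects, change in NIIP = current account = 370
End-of-year NIIP = -2719 + 370 = -2349

-2349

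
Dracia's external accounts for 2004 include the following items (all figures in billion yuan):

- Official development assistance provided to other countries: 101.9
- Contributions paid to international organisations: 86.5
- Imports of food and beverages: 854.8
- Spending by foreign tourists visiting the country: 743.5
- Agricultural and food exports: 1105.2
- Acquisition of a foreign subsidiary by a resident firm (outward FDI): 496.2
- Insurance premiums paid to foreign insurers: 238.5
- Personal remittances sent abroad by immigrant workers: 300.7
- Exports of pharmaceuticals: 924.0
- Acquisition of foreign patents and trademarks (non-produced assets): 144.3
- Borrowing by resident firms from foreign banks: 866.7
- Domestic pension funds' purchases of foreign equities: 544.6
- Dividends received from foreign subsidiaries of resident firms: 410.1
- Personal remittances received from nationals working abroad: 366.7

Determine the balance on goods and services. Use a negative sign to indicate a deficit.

1679.4

Goods: 924.0 - 854.8 + 1105.2 = 1174.4
Services: -238.5 + 743.5 = 505.0
Trade balance = 1174.4 + 505.0 = 1679.4
(Excluded from the trade balance — secondary income: official development assistance provided to other countries 101.9, contributions paid to international organisations 86.5, personal remittances sent abroad by immigrant workers 300.7, personal remittances received from nationals working abroad 366.7; financial account: acquisition of a foreign subsidiary by a resident firm (outward FDI) 496.2, borrowing by resident firms from foreign banks 866.7, domestic pension funds' purchases of foreign equities 544.6; capital account: acquisition of foreign patents and trademarks (non-produced assets) 144.3; primary income: dividends received from foreign subsidiaries of resident firms 410.1.)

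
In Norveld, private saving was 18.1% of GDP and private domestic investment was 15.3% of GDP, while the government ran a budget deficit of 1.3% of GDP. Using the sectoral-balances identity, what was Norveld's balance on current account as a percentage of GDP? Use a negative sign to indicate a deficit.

By the sectoral-balances identity, CA = (S_private - I) + (T - G).
Private balance = 18.1 - 15.3 = 2.8
Government balance (T - G) = -1.3
CA = 2.8 + (-1.3) = 1.5

1.5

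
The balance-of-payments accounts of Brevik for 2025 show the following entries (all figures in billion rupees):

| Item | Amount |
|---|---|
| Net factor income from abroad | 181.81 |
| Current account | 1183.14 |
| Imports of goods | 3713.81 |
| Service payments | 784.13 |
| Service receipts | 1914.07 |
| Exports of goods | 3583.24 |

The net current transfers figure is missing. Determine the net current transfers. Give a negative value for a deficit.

Current account = goods balance + services balance + net primary income + net secondary income
Sum of the known components = 1181.18
Net current transfers = CA - (known components) = 1183.14 - 1181.18 = 1.96

1.96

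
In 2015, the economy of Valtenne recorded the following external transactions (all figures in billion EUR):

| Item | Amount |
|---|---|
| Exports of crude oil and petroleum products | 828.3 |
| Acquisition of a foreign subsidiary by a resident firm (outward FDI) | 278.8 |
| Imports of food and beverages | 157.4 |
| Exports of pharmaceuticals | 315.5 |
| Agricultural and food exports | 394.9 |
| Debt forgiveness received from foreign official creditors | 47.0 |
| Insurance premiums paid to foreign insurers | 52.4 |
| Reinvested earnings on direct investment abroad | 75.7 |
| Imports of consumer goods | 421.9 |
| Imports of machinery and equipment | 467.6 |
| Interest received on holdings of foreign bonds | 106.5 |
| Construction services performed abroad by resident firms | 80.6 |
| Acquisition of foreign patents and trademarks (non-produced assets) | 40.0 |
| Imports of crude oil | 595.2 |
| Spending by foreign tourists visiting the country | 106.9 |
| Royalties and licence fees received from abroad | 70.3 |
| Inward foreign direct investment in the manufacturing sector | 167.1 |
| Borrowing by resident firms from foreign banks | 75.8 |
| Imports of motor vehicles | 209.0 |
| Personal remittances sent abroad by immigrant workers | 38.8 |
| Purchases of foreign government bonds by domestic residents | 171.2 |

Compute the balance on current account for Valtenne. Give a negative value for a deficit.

36.4

Goods: -421.9 - 209.0 + 315.5 - 595.2 - 467.6 + 394.9 + 828.3 - 157.4 = -312.4
Services: 106.9 - 52.4 + 70.3 + 80.6 = 205.4
Primary income: 75.7 + 106.5 = 182.2
Secondary income: -38.8
Current account = (-312.4) + 205.4 + 182.2 + (-38.8) = 36.4
(Excluded from the current account — financial account: acquisition of a foreign subsidiary by a resident firm (outward FDI) 278.8, inward foreign direct investment in the manufacturing sector 167.1, borrowing by resident firms from foreign banks 75.8, purchases of foreign government bonds by domestic residents 171.2; capital account: debt forgiveness received from foreign official creditors 47.0, acquisition of foreign patents and trademarks (non-produced assets) 40.0.)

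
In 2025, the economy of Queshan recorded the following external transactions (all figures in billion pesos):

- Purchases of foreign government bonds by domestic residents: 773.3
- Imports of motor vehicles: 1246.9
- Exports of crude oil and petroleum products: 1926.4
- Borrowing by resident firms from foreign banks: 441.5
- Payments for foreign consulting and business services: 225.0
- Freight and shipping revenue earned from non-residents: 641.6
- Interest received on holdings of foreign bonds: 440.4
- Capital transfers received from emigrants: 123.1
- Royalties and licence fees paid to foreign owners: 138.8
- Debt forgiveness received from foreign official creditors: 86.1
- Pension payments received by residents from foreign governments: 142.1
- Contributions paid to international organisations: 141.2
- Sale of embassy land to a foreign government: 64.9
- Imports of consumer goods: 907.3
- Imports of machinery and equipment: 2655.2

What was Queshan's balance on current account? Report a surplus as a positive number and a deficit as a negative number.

Goods: -2655.2 - 907.3 + 1926.4 - 1246.9 = -2883.0
Services: -138.8 + 641.6 - 225.0 = 277.8
Primary income: 440.4
Secondary income: -141.2 + 142.1 = 0.9
Current account = (-2883.0) + 277.8 + 440.4 + 0.9 = -2163.9
(Excluded from the current account — financial account: purchases of foreign government bonds by domestic residents 773.3, borrowing by resident firms from foreign banks 441.5; capital account: capital transfers received from emigrants 123.1, debt forgiveness received from foreign official creditors 86.1, sale of embassy land to a foreign government 64.9.)

-2163.9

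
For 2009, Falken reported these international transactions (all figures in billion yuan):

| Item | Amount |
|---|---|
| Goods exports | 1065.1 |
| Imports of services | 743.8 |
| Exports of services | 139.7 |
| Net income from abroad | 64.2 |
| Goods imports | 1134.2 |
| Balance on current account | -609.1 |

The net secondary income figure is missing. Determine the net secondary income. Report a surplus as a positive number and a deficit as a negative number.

Current account = goods balance + services balance + net primary income + net secondary income
Sum of the known components = -609.0
Net secondary income = CA - (known components) = -609.1 - (-609.0) = -0.1

-0.1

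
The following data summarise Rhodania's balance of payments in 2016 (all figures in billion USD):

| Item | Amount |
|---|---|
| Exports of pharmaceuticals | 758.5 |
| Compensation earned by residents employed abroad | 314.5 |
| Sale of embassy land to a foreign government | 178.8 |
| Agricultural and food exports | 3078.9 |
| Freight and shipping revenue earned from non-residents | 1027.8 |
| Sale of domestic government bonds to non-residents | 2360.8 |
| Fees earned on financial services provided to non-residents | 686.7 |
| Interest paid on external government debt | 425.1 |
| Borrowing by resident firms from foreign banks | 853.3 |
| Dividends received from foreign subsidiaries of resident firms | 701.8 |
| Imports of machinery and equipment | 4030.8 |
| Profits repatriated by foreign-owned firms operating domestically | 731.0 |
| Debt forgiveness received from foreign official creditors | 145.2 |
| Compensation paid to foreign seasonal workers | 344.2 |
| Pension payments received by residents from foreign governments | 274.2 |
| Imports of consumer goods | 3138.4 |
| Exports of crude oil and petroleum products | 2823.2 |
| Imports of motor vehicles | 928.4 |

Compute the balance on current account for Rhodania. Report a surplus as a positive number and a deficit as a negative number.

67.7

Goods: -4030.8 + 758.5 - 3138.4 - 928.4 + 3078.9 + 2823.2 = -1437.0
Services: 686.7 + 1027.8 = 1714.5
Primary income: 701.8 - 344.2 - 425.1 + 314.5 - 731.0 = -484.0
Secondary income: 274.2
Current account = (-1437.0) + 1714.5 + (-484.0) + 274.2 = 67.7
(Excluded from the current account — capital account: sale of embassy land to a foreign government 178.8, debt forgiveness received from foreign official creditors 145.2; financial account: sale of domestic government bonds to non-residents 2360.8, borrowing by resident firms from foreign banks 853.3.)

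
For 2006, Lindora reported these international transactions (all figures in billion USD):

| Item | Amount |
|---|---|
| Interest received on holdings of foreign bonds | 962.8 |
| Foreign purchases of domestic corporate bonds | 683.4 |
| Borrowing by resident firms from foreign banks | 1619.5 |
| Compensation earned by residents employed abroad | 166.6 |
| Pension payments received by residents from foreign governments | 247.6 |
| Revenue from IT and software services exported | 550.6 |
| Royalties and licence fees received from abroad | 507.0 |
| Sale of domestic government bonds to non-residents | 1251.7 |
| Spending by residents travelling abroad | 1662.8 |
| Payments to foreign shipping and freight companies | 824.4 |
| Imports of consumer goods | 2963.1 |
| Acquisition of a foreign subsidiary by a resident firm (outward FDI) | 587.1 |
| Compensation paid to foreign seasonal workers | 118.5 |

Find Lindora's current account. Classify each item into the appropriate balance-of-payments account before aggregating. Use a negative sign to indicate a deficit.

Goods: -2963.1
Services: -824.4 + 507.0 - 1662.8 + 550.6 = -1429.6
Primary income: 962.8 - 118.5 + 166.6 = 1010.9
Secondary income: 247.6
Current account = (-2963.1) + (-1429.6) + 1010.9 + 247.6 = -3134.2
(Excluded from the current account — financial account: foreign purchases of domestic corporate bonds 683.4, borrowing by resident firms from foreign banks 1619.5, sale of domestic government bonds to non-residents 1251.7, acquisition of a foreign subsidiary by a resident firm (outward FDI) 587.1.)

-3134.2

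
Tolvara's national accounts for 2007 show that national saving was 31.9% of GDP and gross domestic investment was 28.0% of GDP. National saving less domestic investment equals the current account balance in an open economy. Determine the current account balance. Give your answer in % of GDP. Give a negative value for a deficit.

CA = S - I = 31.9 - 28.0 = 3.9

3.9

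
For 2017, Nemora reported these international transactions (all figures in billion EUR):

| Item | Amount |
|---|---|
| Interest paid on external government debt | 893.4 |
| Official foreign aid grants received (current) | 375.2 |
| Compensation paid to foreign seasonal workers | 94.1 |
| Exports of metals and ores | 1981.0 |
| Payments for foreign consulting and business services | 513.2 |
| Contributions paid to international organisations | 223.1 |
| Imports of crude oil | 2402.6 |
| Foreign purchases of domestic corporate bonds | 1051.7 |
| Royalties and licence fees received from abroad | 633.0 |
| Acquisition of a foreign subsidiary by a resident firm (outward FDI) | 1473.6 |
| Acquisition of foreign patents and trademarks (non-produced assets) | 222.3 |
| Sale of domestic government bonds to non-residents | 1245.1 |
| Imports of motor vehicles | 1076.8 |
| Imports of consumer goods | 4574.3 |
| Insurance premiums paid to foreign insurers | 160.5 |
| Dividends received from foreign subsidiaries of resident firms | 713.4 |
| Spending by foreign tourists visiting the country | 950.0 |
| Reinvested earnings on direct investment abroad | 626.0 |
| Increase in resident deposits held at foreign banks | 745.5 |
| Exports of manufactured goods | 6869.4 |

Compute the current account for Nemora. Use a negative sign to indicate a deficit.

Goods: -1076.8 - 2402.6 - 4574.3 + 1981.0 + 6869.4 = 796.7
Services: -160.5 - 513.2 + 950.0 + 633.0 = 909.3
Primary income: 626.0 - 893.4 - 94.1 + 713.4 = 351.9
Secondary income: 375.2 - 223.1 = 152.1
Current account = 796.7 + 909.3 + 351.9 + 152.1 = 2210.0
(Excluded from the current account — financial account: foreign purchases of domestic corporate bonds 1051.7, acquisition of a foreign subsidiary by a resident firm (outward FDI) 1473.6, sale of domestic government bonds to non-residents 1245.1, increase in resident deposits held at foreign banks 745.5; capital account: acquisition of foreign patents and trademarks (non-produced assets) 222.3.)

2210.0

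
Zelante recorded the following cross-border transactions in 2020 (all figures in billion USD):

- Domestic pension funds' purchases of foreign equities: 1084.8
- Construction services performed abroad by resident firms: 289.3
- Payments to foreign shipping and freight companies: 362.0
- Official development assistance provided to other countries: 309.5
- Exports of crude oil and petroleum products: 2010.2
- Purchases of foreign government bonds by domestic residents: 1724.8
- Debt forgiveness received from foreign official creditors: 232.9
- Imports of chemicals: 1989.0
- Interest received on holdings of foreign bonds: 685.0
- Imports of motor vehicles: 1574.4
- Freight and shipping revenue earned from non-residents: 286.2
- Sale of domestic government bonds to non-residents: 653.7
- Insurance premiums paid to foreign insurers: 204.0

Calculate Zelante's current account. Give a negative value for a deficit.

Goods: -1574.4 - 1989.0 + 2010.2 = -1553.2
Services: 286.2 - 362.0 + 289.3 - 204.0 = 9.5
Primary income: 685.0
Secondary income: -309.5
Current account = (-1553.2) + 9.5 + 685.0 + (-309.5) = -1168.2
(Excluded from the current account — financial account: domestic pension funds' purchases of foreign equities 1084.8, purchases of foreign government bonds by domestic residents 1724.8, sale of domestic government bonds to non-residents 653.7; capital account: debt forgiveness received from foreign official creditors 232.9.)

-1168.2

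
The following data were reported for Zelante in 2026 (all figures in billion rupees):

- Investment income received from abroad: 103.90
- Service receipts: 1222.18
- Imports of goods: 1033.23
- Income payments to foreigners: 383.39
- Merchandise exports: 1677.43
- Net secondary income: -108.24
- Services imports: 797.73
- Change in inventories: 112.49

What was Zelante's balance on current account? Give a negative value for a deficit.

680.92

Goods balance = 1677.43 - 1033.23 = 644.20
Services balance = 1222.18 - 797.73 = 424.45
Trade balance (goods + services) = 644.20 + 424.45 = 1068.65
Net primary income = 103.90 - 383.39 = -279.49
Net secondary income = -108.24
Current account = 1068.65 + (-279.49) + (-108.24) = 680.92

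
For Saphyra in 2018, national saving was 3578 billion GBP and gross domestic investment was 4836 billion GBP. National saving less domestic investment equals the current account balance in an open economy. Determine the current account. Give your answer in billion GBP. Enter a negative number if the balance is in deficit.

S - I = CA (net lending to the rest of the world).
CA = S - I = 3578 - 4836 = -1258

-1258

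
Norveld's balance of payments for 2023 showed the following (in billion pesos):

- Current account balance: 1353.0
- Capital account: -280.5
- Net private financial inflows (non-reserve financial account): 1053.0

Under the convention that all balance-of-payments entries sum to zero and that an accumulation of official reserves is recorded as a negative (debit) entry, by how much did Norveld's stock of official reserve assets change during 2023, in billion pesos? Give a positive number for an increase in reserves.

Official reserve transactions balance = -(1353.0 + (-280.5) + 1053.0) = -2125.5
An accumulation of reserves is recorded as a debit (negative entry), so the change in the stock of reserves is the negative of that balance.
Change in official reserves = -(-2125.5) = 2125.5

2125.5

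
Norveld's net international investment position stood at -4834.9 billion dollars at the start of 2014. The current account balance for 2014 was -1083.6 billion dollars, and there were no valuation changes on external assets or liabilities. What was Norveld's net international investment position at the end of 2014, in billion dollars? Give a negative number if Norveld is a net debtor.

With no valuation effects, change in NIIP = current account = -1083.6
End-of-year NIIP = -4834.9 + (-1083.6) = -5918.5

-5918.5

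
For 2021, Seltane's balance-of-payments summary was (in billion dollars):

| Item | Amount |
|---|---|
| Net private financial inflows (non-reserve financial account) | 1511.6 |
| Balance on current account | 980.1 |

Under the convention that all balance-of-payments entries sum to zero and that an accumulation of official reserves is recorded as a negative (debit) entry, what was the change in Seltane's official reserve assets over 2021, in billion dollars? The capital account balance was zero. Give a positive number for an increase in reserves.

2491.7

Official reserve transactions balance = -(980.1 + 1511.6) = -2491.7
An accumulation of reserves is recorded as a debit (negative entry), so the change in the stock of reserves is the negative of that balance.
Change in official reserves = -(-2491.7) = 2491.7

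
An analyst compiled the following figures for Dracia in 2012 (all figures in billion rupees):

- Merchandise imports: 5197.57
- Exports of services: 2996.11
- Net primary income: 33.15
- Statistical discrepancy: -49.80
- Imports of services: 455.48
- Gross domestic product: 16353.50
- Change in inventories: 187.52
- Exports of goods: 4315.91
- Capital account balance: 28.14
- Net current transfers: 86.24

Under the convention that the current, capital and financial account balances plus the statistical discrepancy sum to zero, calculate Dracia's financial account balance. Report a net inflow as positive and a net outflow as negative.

Goods balance = 4315.91 - 5197.57 = -881.66
Services balance = 2996.11 - 455.48 = 2540.63
Trade balance (goods + services) = -881.66 + 2540.63 = 1658.97
Net primary income = 33.15
Net secondary income = 86.24
Current account = 1658.97 + 33.15 + 86.24 = 1778.36
Financial account = -(1778.36 + 28.14 + (-49.80)) = -1756.70

-1756.70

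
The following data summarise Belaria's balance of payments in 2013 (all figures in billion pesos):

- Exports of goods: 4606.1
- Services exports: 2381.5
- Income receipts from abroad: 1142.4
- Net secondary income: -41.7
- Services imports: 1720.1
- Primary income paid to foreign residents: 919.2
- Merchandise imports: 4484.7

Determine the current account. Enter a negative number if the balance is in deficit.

Goods balance = 4606.1 - 4484.7 = 121.4
Services balance = 2381.5 - 1720.1 = 661.4
Trade balance (goods + services) = 121.4 + 661.4 = 782.8
Net primary income = 1142.4 - 919.2 = 223.2
Net secondary income = -41.7
Current account = 782.8 + 223.2 + (-41.7) = 964.3

964.3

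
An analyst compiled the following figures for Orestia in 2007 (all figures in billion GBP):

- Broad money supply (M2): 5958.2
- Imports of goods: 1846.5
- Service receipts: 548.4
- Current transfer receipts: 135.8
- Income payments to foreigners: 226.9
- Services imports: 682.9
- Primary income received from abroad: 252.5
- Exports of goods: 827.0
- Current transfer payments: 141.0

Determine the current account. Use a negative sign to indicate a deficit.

-1133.6

Goods balance = 827.0 - 1846.5 = -1019.5
Services balance = 548.4 - 682.9 = -134.5
Trade balance (goods + services) = -1019.5 + (-134.5) = -1154.0
Net primary income = 252.5 - 226.9 = 25.6
Net secondary income = 135.8 - 141.0 = -5.2
Current account = -1154.0 + 25.6 + (-5.2) = -1133.6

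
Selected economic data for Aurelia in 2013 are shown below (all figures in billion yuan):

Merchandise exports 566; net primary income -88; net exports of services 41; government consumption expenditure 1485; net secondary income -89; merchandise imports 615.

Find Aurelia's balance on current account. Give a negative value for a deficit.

-185

Goods balance = 566 - 615 = -49
Services balance = 41
Trade balance (goods + services) = -49 + 41 = -8
Net primary income = -88
Net secondary income = -89
Current account = -8 + (-88) + (-89) = -185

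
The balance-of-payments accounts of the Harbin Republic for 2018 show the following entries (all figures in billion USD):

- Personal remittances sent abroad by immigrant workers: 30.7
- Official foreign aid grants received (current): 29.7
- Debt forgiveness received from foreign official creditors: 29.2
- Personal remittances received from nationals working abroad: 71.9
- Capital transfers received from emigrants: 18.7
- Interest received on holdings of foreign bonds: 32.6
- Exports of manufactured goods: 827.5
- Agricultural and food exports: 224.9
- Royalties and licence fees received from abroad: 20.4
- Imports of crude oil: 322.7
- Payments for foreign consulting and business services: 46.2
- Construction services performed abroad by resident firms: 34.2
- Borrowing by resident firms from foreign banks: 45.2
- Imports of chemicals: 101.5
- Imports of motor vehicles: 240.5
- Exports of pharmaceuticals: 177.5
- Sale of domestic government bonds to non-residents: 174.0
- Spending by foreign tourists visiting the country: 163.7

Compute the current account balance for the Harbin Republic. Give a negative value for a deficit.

840.8

Goods: -240.5 + 827.5 + 177.5 - 101.5 + 224.9 - 322.7 = 565.2
Services: 163.7 - 46.2 + 34.2 + 20.4 = 172.1
Primary income: 32.6
Secondary income: 29.7 - 30.7 + 71.9 = 70.9
Current account = 565.2 + 172.1 + 32.6 + 70.9 = 840.8
(Excluded from the current account — capital account: debt forgiveness received from foreign official creditors 29.2, capital transfers received from emigrants 18.7; financial account: borrowing by resident firms from foreign banks 45.2, sale of domestic government bonds to non-residents 174.0.)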